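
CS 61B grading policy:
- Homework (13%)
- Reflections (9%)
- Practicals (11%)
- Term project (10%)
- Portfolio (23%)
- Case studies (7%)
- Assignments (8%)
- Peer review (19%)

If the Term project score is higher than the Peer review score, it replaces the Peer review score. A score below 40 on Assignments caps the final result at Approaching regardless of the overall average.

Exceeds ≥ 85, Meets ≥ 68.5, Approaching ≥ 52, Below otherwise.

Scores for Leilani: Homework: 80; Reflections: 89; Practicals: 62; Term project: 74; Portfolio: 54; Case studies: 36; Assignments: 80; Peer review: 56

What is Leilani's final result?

Term project (74) > Peer review (56), so Peer review counts as 74.
Assignments score 80 ≥ 40: minimum met.
Weighted total:
  Homework 80 × 0.13 = 10.4
  Reflections 89 × 0.09 = 8.01
  Practicals 62 × 0.11 = 6.82
  Term project 74 × 0.1 = 7.4
  Portfolio 54 × 0.23 = 12.42
  Case studies 36 × 0.07 = 2.52
  Assignments 80 × 0.08 = 6.4
  Peer review 74 × 0.19 = 14.06
Sum = 68.03
68.03 is ≥ 52 and < 68.5 → Approaching

Approaching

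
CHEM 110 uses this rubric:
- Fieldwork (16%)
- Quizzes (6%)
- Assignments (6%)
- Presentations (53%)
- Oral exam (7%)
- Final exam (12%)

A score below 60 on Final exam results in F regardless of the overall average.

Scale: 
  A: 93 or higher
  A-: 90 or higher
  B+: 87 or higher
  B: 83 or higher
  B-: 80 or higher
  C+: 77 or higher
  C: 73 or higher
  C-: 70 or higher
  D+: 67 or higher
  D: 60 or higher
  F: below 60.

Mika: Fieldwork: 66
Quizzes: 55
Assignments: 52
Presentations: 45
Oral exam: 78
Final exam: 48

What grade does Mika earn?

F

Final exam score 48 < 60: minimum not met.
Weighted total:
  Fieldwork 66 × 0.16 = 10.56
  Quizzes 55 × 0.06 = 3.3
  Assignments 52 × 0.06 = 3.12
  Presentations 45 × 0.53 = 23.85
  Oral exam 78 × 0.07 = 5.46
  Final exam 48 × 0.12 = 5.76
Sum = 52.05
Because the Final exam minimum was not met, the result is F.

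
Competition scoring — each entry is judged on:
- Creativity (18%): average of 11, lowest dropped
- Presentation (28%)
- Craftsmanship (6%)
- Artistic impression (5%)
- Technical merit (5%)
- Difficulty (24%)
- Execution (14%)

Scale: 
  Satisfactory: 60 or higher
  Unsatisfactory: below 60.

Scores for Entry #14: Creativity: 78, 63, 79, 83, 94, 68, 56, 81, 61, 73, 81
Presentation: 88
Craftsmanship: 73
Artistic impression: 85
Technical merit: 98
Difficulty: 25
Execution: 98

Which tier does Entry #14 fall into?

Creativity: drop 56 → average of remaining 10 = 761/10 = 76.1
Weighted total:
  Creativity 76.1 × 0.18 = 13.698
  Presentation 88 × 0.28 = 24.64
  Craftsmanship 73 × 0.06 = 4.38
  Artistic impression 85 × 0.05 = 4.25
  Technical merit 98 × 0.05 = 4.9
  Difficulty 25 × 0.24 = 6
  Execution 98 × 0.14 = 13.72
Sum = 71.588
71.588 ≥ 60 → Satisfactory

Satisfactory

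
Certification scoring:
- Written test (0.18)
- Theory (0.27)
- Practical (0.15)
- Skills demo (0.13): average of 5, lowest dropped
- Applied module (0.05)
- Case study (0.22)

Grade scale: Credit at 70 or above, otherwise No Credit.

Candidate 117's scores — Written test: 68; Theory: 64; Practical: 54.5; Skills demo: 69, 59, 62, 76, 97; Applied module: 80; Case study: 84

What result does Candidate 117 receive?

Skills demo: drop 59 → average of remaining 4 = 304/4 = 76
Weighted total:
  Written test 68 × 0.18 = 12.24
  Theory 64 × 0.27 = 17.28
  Practical 54.5 × 0.15 = 8.175
  Skills demo 76 × 0.13 = 9.88
  Applied module 80 × 0.05 = 4
  Case study 84 × 0.22 = 18.48
Sum = 70.055
70.055 ≥ 70 → Credit

Credit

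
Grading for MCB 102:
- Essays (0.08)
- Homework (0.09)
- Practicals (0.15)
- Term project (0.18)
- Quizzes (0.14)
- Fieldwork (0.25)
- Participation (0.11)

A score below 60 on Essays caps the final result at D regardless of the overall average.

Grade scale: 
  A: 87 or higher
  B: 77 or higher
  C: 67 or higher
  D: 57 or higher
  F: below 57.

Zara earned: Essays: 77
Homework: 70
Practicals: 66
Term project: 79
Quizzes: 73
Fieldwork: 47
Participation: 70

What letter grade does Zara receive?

D

Essays score 77 ≥ 60: minimum met.
Weighted total:
  Essays 77 × 0.08 = 6.16
  Homework 70 × 0.09 = 6.3
  Practicals 66 × 0.15 = 9.9
  Term project 79 × 0.18 = 14.22
  Quizzes 73 × 0.14 = 10.22
  Fieldwork 47 × 0.25 = 11.75
  Participation 70 × 0.11 = 7.7
Sum = 66.25
66.25 is ≥ 57 and < 67 → D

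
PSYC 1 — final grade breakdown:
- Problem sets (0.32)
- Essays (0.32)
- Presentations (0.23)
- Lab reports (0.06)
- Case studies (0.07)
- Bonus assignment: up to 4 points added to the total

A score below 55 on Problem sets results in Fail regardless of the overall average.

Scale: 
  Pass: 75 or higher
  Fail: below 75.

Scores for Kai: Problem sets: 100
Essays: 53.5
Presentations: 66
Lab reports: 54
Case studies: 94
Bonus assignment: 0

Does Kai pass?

Problem sets score 100 ≥ 55: minimum met.
Weighted total:
  Problem sets 100 × 0.32 = 32
  Essays 53.5 × 0.32 = 17.12
  Presentations 66 × 0.23 = 15.18
  Lab reports 54 × 0.06 = 3.24
  Case studies 94 × 0.07 = 6.58
Sum = 74.12
Bonus assignment: 74.12 + 0 = 74.12
74.12 < 75 → Fail

Fail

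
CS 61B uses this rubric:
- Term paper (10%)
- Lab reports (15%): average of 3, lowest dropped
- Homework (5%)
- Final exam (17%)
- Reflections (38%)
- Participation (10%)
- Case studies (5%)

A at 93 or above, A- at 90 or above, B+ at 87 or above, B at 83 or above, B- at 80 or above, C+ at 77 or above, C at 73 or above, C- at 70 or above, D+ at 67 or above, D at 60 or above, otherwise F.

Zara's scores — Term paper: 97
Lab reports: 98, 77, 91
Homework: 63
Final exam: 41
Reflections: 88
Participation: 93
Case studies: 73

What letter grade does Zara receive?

B-

Lab reports: drop 77 → average of remaining 2 = 189/2 = 94.5
Weighted total:
  Term paper 97 × 0.1 = 9.7
  Lab reports 94.5 × 0.15 = 14.175
  Homework 63 × 0.05 = 3.15
  Final exam 41 × 0.17 = 6.97
  Reflections 88 × 0.38 = 33.44
  Participation 93 × 0.1 = 9.3
  Case studies 73 × 0.05 = 3.65
Sum = 80.385
80.385 is ≥ 80 and < 83 → B-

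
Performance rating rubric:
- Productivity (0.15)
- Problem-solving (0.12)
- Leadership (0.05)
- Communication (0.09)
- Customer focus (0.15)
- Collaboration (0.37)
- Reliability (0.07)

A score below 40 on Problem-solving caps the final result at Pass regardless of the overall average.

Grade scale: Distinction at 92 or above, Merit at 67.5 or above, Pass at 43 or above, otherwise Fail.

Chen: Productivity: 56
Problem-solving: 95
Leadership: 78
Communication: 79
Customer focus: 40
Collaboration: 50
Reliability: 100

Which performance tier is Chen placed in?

Pass

Problem-solving score 95 ≥ 40: minimum met.
Weighted total:
  Productivity 56 × 0.15 = 8.4
  Problem-solving 95 × 0.12 = 11.4
  Leadership 78 × 0.05 = 3.9
  Communication 79 × 0.09 = 7.11
  Customer focus 40 × 0.15 = 6
  Collaboration 50 × 0.37 = 18.5
  Reliability 100 × 0.07 = 7
Sum = 62.31
62.31 is ≥ 43 and < 67.5 → Pass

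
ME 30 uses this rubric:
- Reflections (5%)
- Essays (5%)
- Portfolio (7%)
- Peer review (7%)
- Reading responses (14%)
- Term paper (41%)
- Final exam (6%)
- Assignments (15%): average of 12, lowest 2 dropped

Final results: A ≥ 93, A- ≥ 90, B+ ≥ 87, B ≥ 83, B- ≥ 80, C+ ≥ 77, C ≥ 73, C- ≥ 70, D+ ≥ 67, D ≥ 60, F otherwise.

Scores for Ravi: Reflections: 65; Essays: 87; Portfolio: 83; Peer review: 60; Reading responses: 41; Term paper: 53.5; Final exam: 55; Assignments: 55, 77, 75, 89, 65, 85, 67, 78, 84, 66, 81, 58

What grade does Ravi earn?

D

Assignments: drop 55, 58 → average of remaining 10 = 767/10 = 76.7
Weighted total:
  Reflections 65 × 0.05 = 3.25
  Essays 87 × 0.05 = 4.35
  Portfolio 83 × 0.07 = 5.81
  Peer review 60 × 0.07 = 4.2
  Reading responses 41 × 0.14 = 5.74
  Term paper 53.5 × 0.41 = 21.935
  Final exam 55 × 0.06 = 3.3
  Assignments 76.7 × 0.15 = 11.505
Sum = 60.09
60.09 is ≥ 60 and < 67 → D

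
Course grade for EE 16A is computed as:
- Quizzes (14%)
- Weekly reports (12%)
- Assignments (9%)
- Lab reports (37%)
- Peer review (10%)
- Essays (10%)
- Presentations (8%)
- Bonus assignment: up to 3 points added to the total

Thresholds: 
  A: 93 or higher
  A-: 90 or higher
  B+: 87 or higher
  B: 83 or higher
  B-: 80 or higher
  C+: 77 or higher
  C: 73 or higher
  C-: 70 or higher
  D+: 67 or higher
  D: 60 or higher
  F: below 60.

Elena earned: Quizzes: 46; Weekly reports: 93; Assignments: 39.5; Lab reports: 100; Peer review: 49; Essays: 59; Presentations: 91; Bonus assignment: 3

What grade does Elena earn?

C+

Weighted total:
  Quizzes 46 × 0.14 = 6.44
  Weekly reports 93 × 0.12 = 11.16
  Assignments 39.5 × 0.09 = 3.555
  Lab reports 100 × 0.37 = 37
  Peer review 49 × 0.1 = 4.9
  Essays 59 × 0.1 = 5.9
  Presentations 91 × 0.08 = 7.28
Sum = 76.235
Bonus assignment: 76.235 + 3 = 79.235
79.235 is ≥ 77 and < 80 → C+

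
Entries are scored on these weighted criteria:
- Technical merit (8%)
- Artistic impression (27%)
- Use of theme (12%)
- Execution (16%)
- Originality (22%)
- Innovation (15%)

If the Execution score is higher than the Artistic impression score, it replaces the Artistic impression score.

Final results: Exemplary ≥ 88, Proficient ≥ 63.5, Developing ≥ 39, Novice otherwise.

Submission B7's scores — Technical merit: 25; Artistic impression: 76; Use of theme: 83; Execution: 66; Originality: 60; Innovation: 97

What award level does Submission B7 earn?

Execution (66) ≤ Artistic impression (76), so Artistic impression stays at 76.
Weighted total:
  Technical merit 25 × 0.08 = 2
  Artistic impression 76 × 0.27 = 20.52
  Use of theme 83 × 0.12 = 9.96
  Execution 66 × 0.16 = 10.56
  Originality 60 × 0.22 = 13.2
  Innovation 97 × 0.15 = 14.55
Sum = 70.79
70.79 is ≥ 63.5 and < 88 → Proficient

Proficient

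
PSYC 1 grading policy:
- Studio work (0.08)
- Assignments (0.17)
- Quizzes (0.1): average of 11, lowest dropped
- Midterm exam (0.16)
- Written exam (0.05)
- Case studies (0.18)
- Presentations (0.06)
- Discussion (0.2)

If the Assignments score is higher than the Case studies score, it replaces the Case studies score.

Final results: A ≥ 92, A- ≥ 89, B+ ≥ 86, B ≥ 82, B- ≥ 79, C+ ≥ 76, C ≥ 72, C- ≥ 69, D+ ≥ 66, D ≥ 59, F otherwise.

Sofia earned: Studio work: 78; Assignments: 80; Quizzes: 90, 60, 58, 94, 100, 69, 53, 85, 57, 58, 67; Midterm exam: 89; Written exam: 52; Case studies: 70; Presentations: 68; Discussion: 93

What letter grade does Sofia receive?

Quizzes: drop 53 → average of remaining 10 = 738/10 = 73.8
Assignments (80) > Case studies (70), so Case studies counts as 80.
Weighted total:
  Studio work 78 × 0.08 = 6.24
  Assignments 80 × 0.17 = 13.6
  Quizzes 73.8 × 0.1 = 7.38
  Midterm exam 89 × 0.16 = 14.24
  Written exam 52 × 0.05 = 2.6
  Case studies 80 × 0.18 = 14.4
  Presentations 68 × 0.06 = 4.08
  Discussion 93 × 0.2 = 18.6
Sum = 81.14
81.14 is ≥ 79 and < 82 → B-

B-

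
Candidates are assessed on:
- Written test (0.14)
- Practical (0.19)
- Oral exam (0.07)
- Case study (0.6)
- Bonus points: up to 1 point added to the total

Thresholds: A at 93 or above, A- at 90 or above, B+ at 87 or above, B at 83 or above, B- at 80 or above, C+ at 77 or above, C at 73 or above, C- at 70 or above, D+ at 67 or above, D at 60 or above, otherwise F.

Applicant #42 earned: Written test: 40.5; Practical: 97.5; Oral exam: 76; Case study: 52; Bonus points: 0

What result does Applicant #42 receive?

Weighted total:
  Written test 40.5 × 0.14 = 5.67
  Practical 97.5 × 0.19 = 18.525
  Oral exam 76 × 0.07 = 5.32
  Case study 52 × 0.6 = 31.2
Sum = 60.715
Bonus points: 60.715 + 0 = 60.715
60.715 is ≥ 60 and < 67 → D

D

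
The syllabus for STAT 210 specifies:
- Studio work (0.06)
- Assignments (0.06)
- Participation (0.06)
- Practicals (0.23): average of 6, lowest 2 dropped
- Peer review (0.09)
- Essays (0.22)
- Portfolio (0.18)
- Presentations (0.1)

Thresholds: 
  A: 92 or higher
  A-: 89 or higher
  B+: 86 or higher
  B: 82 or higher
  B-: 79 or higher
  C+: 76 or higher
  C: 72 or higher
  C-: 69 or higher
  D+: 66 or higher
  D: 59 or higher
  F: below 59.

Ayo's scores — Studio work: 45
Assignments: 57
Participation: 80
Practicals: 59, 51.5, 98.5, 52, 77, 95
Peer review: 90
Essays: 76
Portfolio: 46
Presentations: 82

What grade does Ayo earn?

Practicals: drop 51.5, 52 → average of remaining 4 = 329.5/4 = 82.375
Weighted total:
  Studio work 45 × 0.06 = 2.7
  Assignments 57 × 0.06 = 3.42
  Participation 80 × 0.06 = 4.8
  Practicals 82.375 × 0.23 = 18.94625
  Peer review 90 × 0.09 = 8.1
  Essays 76 × 0.22 = 16.72
  Portfolio 46 × 0.18 = 8.28
  Presentations 82 × 0.1 = 8.2
Sum = 71.16625
71.16625 is ≥ 69 and < 72 → C-

C-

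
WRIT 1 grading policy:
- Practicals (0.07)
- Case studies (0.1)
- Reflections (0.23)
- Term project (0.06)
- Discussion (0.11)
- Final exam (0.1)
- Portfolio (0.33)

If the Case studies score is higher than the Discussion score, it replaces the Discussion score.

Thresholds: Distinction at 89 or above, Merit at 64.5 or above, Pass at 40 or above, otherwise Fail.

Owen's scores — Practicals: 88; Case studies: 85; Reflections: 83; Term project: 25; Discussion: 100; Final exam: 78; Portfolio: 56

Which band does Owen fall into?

Case studies (85) ≤ Discussion (100), so Discussion stays at 100.
Weighted total:
  Practicals 88 × 0.07 = 6.16
  Case studies 85 × 0.1 = 8.5
  Reflections 83 × 0.23 = 19.09
  Term project 25 × 0.06 = 1.5
  Discussion 100 × 0.11 = 11
  Final exam 78 × 0.1 = 7.8
  Portfolio 56 × 0.33 = 18.48
Sum = 72.53
72.53 is ≥ 64.5 and < 89 → Merit

Merit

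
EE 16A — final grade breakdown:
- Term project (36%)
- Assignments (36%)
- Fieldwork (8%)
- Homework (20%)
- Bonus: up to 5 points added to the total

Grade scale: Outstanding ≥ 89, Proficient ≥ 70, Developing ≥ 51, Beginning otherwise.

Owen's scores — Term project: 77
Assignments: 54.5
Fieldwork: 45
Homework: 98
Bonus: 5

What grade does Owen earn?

Weighted total:
  Term project 77 × 0.36 = 27.72
  Assignments 54.5 × 0.36 = 19.62
  Fieldwork 45 × 0.08 = 3.6
  Homework 98 × 0.2 = 19.6
Sum = 70.54
Bonus: 70.54 + 5 = 75.54
75.54 is ≥ 70 and < 89 → Proficient

Proficient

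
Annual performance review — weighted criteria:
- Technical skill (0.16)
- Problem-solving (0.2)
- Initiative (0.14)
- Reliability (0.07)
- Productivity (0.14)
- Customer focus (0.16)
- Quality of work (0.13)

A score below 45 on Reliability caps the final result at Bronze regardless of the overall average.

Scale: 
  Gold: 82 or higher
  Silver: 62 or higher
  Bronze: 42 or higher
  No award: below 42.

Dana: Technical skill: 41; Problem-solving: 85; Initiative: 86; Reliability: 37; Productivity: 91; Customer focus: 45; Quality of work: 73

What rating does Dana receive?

Bronze

Reliability score 37 < 45: minimum not met.
Weighted total:
  Technical skill 41 × 0.16 = 6.56
  Problem-solving 85 × 0.2 = 17
  Initiative 86 × 0.14 = 12.04
  Reliability 37 × 0.07 = 2.59
  Productivity 91 × 0.14 = 12.74
  Customer focus 45 × 0.16 = 7.2
  Quality of work 73 × 0.13 = 9.49
Sum = 67.62
67.62 would be Silver; cap at Bronze applies → Bronze.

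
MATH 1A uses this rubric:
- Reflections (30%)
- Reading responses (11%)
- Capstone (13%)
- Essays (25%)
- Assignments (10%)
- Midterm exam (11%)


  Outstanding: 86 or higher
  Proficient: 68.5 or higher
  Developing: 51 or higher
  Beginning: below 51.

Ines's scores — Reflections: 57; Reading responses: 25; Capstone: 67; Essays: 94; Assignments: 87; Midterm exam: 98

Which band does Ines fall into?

Proficient

Weighted total:
  Reflections 57 × 0.3 = 17.1
  Reading responses 25 × 0.11 = 2.75
  Capstone 67 × 0.13 = 8.71
  Essays 94 × 0.25 = 23.5
  Assignments 87 × 0.1 = 8.7
  Midterm exam 98 × 0.11 = 10.78
Sum = 71.54
71.54 is ≥ 68.5 and < 86 → Proficient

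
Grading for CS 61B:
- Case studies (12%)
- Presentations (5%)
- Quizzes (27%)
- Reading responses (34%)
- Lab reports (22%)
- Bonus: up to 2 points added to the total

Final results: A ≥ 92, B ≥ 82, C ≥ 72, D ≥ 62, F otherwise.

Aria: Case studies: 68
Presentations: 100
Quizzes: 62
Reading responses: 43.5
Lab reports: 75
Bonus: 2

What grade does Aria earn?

D

Weighted total:
  Case studies 68 × 0.12 = 8.16
  Presentations 100 × 0.05 = 5
  Quizzes 62 × 0.27 = 16.74
  Reading responses 43.5 × 0.34 = 14.79
  Lab reports 75 × 0.22 = 16.5
Sum = 61.19
Bonus: 61.19 + 2 = 63.19
63.19 is ≥ 62 and < 72 → D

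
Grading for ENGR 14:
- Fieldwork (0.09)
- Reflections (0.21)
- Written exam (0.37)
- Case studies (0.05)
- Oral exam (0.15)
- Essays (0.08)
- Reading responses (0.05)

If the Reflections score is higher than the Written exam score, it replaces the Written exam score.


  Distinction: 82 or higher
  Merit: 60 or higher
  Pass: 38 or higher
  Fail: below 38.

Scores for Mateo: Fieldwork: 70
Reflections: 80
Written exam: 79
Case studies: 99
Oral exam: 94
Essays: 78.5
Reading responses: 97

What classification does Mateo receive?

Distinction

Reflections (80) > Written exam (79), so Written exam counts as 80.
Weighted total:
  Fieldwork 70 × 0.09 = 6.3
  Reflections 80 × 0.21 = 16.8
  Written exam 80 × 0.37 = 29.6
  Case studies 99 × 0.05 = 4.95
  Oral exam 94 × 0.15 = 14.1
  Essays 78.5 × 0.08 = 6.28
  Reading responses 97 × 0.05 = 4.85
Sum = 82.88
82.88 ≥ 82 → Distinction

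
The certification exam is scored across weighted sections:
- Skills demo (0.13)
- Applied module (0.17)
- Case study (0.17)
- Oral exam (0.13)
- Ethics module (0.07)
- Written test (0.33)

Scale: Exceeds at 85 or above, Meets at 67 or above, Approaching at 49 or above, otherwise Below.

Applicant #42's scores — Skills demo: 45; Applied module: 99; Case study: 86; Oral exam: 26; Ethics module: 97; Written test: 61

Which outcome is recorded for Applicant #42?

Weighted total:
  Skills demo 45 × 0.13 = 5.85
  Applied module 99 × 0.17 = 16.83
  Case study 86 × 0.17 = 14.62
  Oral exam 26 × 0.13 = 3.38
  Ethics module 97 × 0.07 = 6.79
  Written test 61 × 0.33 = 20.13
Sum = 67.6
67.6 is ≥ 67 and < 85 → Meets

Meets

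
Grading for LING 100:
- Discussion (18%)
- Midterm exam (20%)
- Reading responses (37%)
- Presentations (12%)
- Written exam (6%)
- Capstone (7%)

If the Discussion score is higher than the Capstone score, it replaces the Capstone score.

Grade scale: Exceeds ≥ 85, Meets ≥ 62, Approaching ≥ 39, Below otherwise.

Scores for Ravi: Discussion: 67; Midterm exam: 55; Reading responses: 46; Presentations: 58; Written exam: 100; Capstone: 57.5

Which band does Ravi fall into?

Approaching

Discussion (67) > Capstone (57.5), so Capstone counts as 67.
Weighted total:
  Discussion 67 × 0.18 = 12.06
  Midterm exam 55 × 0.2 = 11
  Reading responses 46 × 0.37 = 17.02
  Presentations 58 × 0.12 = 6.96
  Written exam 100 × 0.06 = 6
  Capstone 67 × 0.07 = 4.69
Sum = 57.73
57.73 is ≥ 39 and < 62 → Approaching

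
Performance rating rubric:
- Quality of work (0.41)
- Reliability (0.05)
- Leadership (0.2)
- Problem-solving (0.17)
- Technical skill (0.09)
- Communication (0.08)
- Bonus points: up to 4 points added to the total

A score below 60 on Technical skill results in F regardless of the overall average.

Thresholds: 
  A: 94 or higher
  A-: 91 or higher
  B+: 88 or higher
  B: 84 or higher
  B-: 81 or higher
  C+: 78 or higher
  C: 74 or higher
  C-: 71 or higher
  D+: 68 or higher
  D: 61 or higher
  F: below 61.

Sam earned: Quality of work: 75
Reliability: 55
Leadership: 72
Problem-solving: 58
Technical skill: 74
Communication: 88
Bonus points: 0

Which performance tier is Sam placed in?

Technical skill score 74 ≥ 60: minimum met.
Weighted total:
  Quality of work 75 × 0.41 = 30.75
  Reliability 55 × 0.05 = 2.75
  Leadership 72 × 0.2 = 14.4
  Problem-solving 58 × 0.17 = 9.86
  Technical skill 74 × 0.09 = 6.66
  Communication 88 × 0.08 = 7.04
Sum = 71.46
Bonus points: 71.46 + 0 = 71.46
71.46 is ≥ 71 and < 74 → C-

C-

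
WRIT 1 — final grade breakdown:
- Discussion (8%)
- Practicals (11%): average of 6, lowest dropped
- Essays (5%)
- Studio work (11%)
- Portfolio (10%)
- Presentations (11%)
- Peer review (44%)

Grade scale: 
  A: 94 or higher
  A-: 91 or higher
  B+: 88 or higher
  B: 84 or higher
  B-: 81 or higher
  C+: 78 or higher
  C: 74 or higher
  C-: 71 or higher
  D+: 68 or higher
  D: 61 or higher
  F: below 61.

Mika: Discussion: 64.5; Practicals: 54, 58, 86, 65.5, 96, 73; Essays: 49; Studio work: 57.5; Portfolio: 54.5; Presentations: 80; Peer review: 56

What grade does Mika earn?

D

Practicals: drop 54 → average of remaining 5 = 378.5/5 = 75.7
Weighted total:
  Discussion 64.5 × 0.08 = 5.16
  Practicals 75.7 × 0.11 = 8.327
  Essays 49 × 0.05 = 2.45
  Studio work 57.5 × 0.11 = 6.325
  Portfolio 54.5 × 0.1 = 5.45
  Presentations 80 × 0.11 = 8.8
  Peer review 56 × 0.44 = 24.64
Sum = 61.152
61.152 is ≥ 61 and < 68 → D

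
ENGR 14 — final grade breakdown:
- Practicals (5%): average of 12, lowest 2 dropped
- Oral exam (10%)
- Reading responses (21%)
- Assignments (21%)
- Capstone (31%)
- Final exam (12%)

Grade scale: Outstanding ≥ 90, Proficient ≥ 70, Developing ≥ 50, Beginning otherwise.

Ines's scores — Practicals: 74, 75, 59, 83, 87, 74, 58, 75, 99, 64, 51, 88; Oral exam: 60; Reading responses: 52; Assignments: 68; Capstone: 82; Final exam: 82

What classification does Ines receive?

Proficient

Practicals: drop 51, 58 → average of remaining 10 = 778/10 = 77.8
Weighted total:
  Practicals 77.8 × 0.05 = 3.89
  Oral exam 60 × 0.1 = 6
  Reading responses 52 × 0.21 = 10.92
  Assignments 68 × 0.21 = 14.28
  Capstone 82 × 0.31 = 25.42
  Final exam 82 × 0.12 = 9.84
Sum = 70.35
70.35 is ≥ 70 and < 90 → Proficient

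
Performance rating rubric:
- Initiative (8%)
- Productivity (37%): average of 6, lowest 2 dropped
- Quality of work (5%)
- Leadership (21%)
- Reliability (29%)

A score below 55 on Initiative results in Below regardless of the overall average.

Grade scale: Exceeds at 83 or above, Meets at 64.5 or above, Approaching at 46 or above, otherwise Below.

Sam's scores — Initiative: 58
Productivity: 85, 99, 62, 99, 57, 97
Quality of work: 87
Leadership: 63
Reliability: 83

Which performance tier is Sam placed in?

Productivity: drop 57, 62 → average of remaining 4 = 380/4 = 95
Initiative score 58 ≥ 55: minimum met.
Weighted total:
  Initiative 58 × 0.08 = 4.64
  Productivity 95 × 0.37 = 35.15
  Quality of work 87 × 0.05 = 4.35
  Leadership 63 × 0.21 = 13.23
  Reliability 83 × 0.29 = 24.07
Sum = 81.44
81.44 is ≥ 64.5 and < 83 → Meets

Meets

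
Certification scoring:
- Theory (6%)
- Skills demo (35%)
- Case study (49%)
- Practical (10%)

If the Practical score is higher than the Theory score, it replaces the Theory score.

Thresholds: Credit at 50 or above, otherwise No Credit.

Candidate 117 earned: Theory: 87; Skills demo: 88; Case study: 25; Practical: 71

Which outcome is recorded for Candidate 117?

Credit

Practical (71) ≤ Theory (87), so Theory stays at 87.
Weighted total:
  Theory 87 × 0.06 = 5.22
  Skills demo 88 × 0.35 = 30.8
  Case study 25 × 0.49 = 12.25
  Practical 71 × 0.1 = 7.1
Sum = 55.37
55.37 ≥ 50 → Credit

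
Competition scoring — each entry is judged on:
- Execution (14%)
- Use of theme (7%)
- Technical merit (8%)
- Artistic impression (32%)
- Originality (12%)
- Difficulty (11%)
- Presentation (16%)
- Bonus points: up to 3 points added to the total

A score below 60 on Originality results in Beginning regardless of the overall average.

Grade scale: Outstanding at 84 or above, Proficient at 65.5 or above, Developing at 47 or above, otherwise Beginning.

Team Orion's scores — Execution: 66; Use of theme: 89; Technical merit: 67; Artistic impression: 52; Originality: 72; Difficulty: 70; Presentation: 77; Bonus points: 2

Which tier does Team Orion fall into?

Proficient

Originality score 72 ≥ 60: minimum met.
Weighted total:
  Execution 66 × 0.14 = 9.24
  Use of theme 89 × 0.07 = 6.23
  Technical merit 67 × 0.08 = 5.36
  Artistic impression 52 × 0.32 = 16.64
  Originality 72 × 0.12 = 8.64
  Difficulty 70 × 0.11 = 7.7
  Presentation 77 × 0.16 = 12.32
Sum = 66.13
Bonus points: 66.13 + 2 = 68.13
68.13 is ≥ 65.5 and < 84 → Proficient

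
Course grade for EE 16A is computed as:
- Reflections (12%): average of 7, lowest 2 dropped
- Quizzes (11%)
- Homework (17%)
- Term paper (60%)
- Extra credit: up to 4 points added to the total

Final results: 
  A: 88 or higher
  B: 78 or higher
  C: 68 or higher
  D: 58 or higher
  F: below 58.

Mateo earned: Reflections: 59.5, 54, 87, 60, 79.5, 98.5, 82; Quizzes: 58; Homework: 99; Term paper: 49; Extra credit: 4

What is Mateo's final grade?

Reflections: drop 54, 59.5 → average of remaining 5 = 407/5 = 81.4
Weighted total:
  Reflections 81.4 × 0.12 = 9.768
  Quizzes 58 × 0.11 = 6.38
  Homework 99 × 0.17 = 16.83
  Term paper 49 × 0.6 = 29.4
Sum = 62.378
Extra credit: 62.378 + 4 = 66.378
66.378 is ≥ 58 and < 68 → D

D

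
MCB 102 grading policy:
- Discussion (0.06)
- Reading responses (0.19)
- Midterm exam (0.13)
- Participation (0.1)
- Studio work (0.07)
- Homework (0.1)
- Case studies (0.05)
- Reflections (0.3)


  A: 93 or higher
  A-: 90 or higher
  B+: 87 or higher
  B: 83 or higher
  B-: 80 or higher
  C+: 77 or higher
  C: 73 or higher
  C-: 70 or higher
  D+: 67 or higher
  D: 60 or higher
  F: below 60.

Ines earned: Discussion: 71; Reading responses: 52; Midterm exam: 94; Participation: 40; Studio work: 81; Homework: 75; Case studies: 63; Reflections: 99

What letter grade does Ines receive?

C

Weighted total:
  Discussion 71 × 0.06 = 4.26
  Reading responses 52 × 0.19 = 9.88
  Midterm exam 94 × 0.13 = 12.22
  Participation 40 × 0.1 = 4
  Studio work 81 × 0.07 = 5.67
  Homework 75 × 0.1 = 7.5
  Case studies 63 × 0.05 = 3.15
  Reflections 99 × 0.3 = 29.7
Sum = 76.38
76.38 is ≥ 73 and < 77 → C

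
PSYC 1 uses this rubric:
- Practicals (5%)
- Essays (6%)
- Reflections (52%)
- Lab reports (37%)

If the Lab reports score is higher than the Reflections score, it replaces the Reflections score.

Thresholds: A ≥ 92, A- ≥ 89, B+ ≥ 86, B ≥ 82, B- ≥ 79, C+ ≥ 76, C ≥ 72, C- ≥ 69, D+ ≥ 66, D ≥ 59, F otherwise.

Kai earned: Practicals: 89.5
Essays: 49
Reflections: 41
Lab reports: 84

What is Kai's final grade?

B

Lab reports (84) > Reflections (41), so Reflections counts as 84.
Weighted total:
  Practicals 89.5 × 0.05 = 4.475
  Essays 49 × 0.06 = 2.94
  Reflections 84 × 0.52 = 43.68
  Lab reports 84 × 0.37 = 31.08
Sum = 82.175
82.175 is ≥ 82 and < 86 → B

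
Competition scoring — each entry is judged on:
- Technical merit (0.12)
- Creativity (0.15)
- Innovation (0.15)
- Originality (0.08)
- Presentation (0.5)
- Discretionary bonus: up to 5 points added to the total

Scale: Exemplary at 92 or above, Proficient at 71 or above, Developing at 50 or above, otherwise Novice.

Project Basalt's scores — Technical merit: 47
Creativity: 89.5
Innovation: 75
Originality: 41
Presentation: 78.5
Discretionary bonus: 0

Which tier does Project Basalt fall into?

Proficient

Weighted total:
  Technical merit 47 × 0.12 = 5.64
  Creativity 89.5 × 0.15 = 13.425
  Innovation 75 × 0.15 = 11.25
  Originality 41 × 0.08 = 3.28
  Presentation 78.5 × 0.5 = 39.25
Sum = 72.845
Discretionary bonus: 72.845 + 0 = 72.845
72.845 is ≥ 71 and < 92 → Proficient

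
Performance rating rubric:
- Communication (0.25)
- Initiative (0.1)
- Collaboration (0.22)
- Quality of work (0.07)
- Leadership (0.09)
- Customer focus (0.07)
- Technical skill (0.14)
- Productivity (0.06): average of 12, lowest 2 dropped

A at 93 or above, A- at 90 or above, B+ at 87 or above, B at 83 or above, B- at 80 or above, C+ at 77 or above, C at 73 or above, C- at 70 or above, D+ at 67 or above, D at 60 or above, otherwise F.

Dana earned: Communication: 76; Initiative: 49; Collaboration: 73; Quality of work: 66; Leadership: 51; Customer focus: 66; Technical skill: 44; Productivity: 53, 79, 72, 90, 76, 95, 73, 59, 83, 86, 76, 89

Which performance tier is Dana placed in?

Productivity: drop 53, 59 → average of remaining 10 = 819/10 = 81.9
Weighted total:
  Communication 76 × 0.25 = 19
  Initiative 49 × 0.1 = 4.9
  Collaboration 73 × 0.22 = 16.06
  Quality of work 66 × 0.07 = 4.62
  Leadership 51 × 0.09 = 4.59
  Customer focus 66 × 0.07 = 4.62
  Technical skill 44 × 0.14 = 6.16
  Productivity 81.9 × 0.06 = 4.914
Sum = 64.864
64.864 is ≥ 60 and < 67 → D

D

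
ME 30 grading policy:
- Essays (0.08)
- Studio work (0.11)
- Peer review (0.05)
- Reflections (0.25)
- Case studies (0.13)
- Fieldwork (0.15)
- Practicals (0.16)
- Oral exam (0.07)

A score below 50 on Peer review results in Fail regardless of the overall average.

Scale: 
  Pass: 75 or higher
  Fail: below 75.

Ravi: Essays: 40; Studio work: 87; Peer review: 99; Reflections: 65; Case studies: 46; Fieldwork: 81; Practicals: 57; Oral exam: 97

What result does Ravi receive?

Peer review score 99 ≥ 50: minimum met.
Weighted total:
  Essays 40 × 0.08 = 3.2
  Studio work 87 × 0.11 = 9.57
  Peer review 99 × 0.05 = 4.95
  Reflections 65 × 0.25 = 16.25
  Case studies 46 × 0.13 = 5.98
  Fieldwork 81 × 0.15 = 12.15
  Practicals 57 × 0.16 = 9.12
  Oral exam 97 × 0.07 = 6.79
Sum = 68.01
68.01 < 75 → Fail

Fail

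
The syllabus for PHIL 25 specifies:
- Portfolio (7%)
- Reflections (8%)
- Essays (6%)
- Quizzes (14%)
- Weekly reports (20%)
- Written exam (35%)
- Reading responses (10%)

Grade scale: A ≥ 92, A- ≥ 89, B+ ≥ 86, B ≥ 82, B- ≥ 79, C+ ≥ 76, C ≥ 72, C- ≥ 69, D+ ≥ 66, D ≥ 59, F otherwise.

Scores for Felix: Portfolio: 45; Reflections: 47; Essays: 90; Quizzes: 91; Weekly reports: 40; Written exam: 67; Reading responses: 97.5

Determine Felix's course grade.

D+

Weighted total:
  Portfolio 45 × 0.07 = 3.15
  Reflections 47 × 0.08 = 3.76
  Essays 90 × 0.06 = 5.4
  Quizzes 91 × 0.14 = 12.74
  Weekly reports 40 × 0.2 = 8
  Written exam 67 × 0.35 = 23.45
  Reading responses 97.5 × 0.1 = 9.75
Sum = 66.25
66.25 is ≥ 66 and < 69 → D+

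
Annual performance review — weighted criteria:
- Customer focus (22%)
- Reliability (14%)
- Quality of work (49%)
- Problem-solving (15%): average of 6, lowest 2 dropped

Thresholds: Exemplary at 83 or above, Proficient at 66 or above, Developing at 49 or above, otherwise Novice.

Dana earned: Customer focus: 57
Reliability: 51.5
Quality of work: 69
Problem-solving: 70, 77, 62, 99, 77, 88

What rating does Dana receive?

Proficient

Problem-solving: drop 62, 70 → average of remaining 4 = 341/4 = 85.25
Weighted total:
  Customer focus 57 × 0.22 = 12.54
  Reliability 51.5 × 0.14 = 7.21
  Quality of work 69 × 0.49 = 33.81
  Problem-solving 85.25 × 0.15 = 12.7875
Sum = 66.3475
66.3475 is ≥ 66 and < 83 → Proficient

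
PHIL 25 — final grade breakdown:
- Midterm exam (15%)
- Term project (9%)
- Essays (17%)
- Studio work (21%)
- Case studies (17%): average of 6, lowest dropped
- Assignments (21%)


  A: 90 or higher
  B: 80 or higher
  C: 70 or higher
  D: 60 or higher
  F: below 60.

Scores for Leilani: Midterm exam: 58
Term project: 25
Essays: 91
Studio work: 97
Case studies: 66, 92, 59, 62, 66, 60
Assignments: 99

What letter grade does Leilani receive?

C

Case studies: drop 59 → average of remaining 5 = 346/5 = 69.2
Weighted total:
  Midterm exam 58 × 0.15 = 8.7
  Term project 25 × 0.09 = 2.25
  Essays 91 × 0.17 = 15.47
  Studio work 97 × 0.21 = 20.37
  Case studies 69.2 × 0.17 = 11.764
  Assignments 99 × 0.21 = 20.79
Sum = 79.344
79.344 is ≥ 70 and < 80 → C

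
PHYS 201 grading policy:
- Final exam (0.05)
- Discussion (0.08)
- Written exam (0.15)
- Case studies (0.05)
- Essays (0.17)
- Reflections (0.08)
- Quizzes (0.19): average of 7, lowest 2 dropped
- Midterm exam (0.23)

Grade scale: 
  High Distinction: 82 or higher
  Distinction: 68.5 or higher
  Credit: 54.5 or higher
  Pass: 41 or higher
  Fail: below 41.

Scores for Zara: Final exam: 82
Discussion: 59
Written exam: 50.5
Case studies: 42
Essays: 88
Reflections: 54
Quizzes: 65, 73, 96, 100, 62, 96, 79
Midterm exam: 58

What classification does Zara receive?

Quizzes: drop 62, 65 → average of remaining 5 = 444/5 = 88.8
Weighted total:
  Final exam 82 × 0.05 = 4.1
  Discussion 59 × 0.08 = 4.72
  Written exam 50.5 × 0.15 = 7.575
  Case studies 42 × 0.05 = 2.1
  Essays 88 × 0.17 = 14.96
  Reflections 54 × 0.08 = 4.32
  Quizzes 88.8 × 0.19 = 16.872
  Midterm exam 58 × 0.23 = 13.34
Sum = 67.987
67.987 is ≥ 54.5 and < 68.5 → Credit

Credit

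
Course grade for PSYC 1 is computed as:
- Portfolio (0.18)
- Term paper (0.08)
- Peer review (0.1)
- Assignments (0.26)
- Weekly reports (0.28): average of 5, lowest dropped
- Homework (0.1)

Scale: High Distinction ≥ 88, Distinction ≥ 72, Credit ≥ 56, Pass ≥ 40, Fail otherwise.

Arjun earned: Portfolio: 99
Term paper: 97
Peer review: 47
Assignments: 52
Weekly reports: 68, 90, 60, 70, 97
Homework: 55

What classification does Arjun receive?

Distinction

Weekly reports: drop 60 → average of remaining 4 = 325/4 = 81.25
Weighted total:
  Portfolio 99 × 0.18 = 17.82
  Term paper 97 × 0.08 = 7.76
  Peer review 47 × 0.1 = 4.7
  Assignments 52 × 0.26 = 13.52
  Weekly reports 81.25 × 0.28 = 22.75
  Homework 55 × 0.1 = 5.5
Sum = 72.05
72.05 is ≥ 72 and < 88 → Distinction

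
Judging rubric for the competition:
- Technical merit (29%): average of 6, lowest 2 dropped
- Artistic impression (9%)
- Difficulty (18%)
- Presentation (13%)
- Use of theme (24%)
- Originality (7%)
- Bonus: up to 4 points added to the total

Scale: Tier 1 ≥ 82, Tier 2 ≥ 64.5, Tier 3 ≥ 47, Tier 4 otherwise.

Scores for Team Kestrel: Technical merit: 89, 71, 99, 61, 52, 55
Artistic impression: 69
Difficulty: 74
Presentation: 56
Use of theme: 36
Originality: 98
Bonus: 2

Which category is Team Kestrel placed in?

Tier 2

Technical merit: drop 52, 55 → average of remaining 4 = 320/4 = 80
Weighted total:
  Technical merit 80 × 0.29 = 23.2
  Artistic impression 69 × 0.09 = 6.21
  Difficulty 74 × 0.18 = 13.32
  Presentation 56 × 0.13 = 7.28
  Use of theme 36 × 0.24 = 8.64
  Originality 98 × 0.07 = 6.86
Sum = 65.51
Bonus: 65.51 + 2 = 67.51
67.51 is ≥ 64.5 and < 82 → Tier 2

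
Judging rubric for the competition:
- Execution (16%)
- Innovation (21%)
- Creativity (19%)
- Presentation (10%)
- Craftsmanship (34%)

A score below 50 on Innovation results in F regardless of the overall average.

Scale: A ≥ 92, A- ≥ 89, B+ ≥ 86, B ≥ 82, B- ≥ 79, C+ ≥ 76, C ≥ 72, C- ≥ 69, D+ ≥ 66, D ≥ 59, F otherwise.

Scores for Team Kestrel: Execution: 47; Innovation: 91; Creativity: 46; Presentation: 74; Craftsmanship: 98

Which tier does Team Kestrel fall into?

Innovation score 91 ≥ 50: minimum met.
Weighted total:
  Execution 47 × 0.16 = 7.52
  Innovation 91 × 0.21 = 19.11
  Creativity 46 × 0.19 = 8.74
  Presentation 74 × 0.1 = 7.4
  Craftsmanship 98 × 0.34 = 33.32
Sum = 76.09
76.09 is ≥ 76 and < 79 → C+

C+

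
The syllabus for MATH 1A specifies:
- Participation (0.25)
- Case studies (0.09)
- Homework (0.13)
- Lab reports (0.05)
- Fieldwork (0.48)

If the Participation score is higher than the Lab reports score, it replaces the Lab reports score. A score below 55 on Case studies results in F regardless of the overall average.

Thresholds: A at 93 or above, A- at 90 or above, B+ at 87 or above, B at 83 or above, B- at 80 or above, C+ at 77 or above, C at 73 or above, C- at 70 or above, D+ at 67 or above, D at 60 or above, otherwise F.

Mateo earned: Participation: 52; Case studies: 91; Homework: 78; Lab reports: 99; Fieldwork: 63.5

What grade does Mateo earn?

D

Participation (52) ≤ Lab reports (99), so Lab reports stays at 99.
Case studies score 91 ≥ 55: minimum met.
Weighted total:
  Participation 52 × 0.25 = 13
  Case studies 91 × 0.09 = 8.19
  Homework 78 × 0.13 = 10.14
  Lab reports 99 × 0.05 = 4.95
  Fieldwork 63.5 × 0.48 = 30.48
Sum = 66.76
66.76 is ≥ 60 and < 67 → D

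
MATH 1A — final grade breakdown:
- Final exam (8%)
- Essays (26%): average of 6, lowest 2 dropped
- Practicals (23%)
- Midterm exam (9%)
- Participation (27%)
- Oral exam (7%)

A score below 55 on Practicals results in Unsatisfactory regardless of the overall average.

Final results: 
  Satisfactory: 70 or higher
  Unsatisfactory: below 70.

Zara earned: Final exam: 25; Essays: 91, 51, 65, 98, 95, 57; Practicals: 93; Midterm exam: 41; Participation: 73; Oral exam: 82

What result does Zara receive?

Essays: drop 51, 57 → average of remaining 4 = 349/4 = 87.25
Practicals score 93 ≥ 55: minimum met.
Weighted total:
  Final exam 25 × 0.08 = 2
  Essays 87.25 × 0.26 = 22.685
  Practicals 93 × 0.23 = 21.39
  Midterm exam 41 × 0.09 = 3.69
  Participation 73 × 0.27 = 19.71
  Oral exam 82 × 0.07 = 5.74
Sum = 75.215
75.215 ≥ 70 → Satisfactory

Satisfactory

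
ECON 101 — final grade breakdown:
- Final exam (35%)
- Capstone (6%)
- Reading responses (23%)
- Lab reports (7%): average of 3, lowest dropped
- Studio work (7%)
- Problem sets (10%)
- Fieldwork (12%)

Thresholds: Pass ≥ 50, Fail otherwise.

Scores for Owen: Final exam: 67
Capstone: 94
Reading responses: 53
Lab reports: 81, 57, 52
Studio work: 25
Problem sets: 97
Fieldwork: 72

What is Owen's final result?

Pass

Lab reports: drop 52 → average of remaining 2 = 138/2 = 69
Weighted total:
  Final exam 67 × 0.35 = 23.45
  Capstone 94 × 0.06 = 5.64
  Reading responses 53 × 0.23 = 12.19
  Lab reports 69 × 0.07 = 4.83
  Studio work 25 × 0.07 = 1.75
  Problem sets 97 × 0.1 = 9.7
  Fieldwork 72 × 0.12 = 8.64
Sum = 66.2
66.2 ≥ 50 → Pass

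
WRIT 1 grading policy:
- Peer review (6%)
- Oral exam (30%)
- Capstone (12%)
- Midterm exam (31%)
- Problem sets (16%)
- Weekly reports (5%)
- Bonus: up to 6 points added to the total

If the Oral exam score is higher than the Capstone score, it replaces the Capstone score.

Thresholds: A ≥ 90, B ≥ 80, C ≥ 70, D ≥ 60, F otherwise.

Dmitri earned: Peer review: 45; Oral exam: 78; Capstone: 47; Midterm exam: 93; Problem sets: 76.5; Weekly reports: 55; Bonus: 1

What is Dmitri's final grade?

B

Oral exam (78) > Capstone (47), so Capstone counts as 78.
Weighted total:
  Peer review 45 × 0.06 = 2.7
  Oral exam 78 × 0.3 = 23.4
  Capstone 78 × 0.12 = 9.36
  Midterm exam 93 × 0.31 = 28.83
  Problem sets 76.5 × 0.16 = 12.24
  Weekly reports 55 × 0.05 = 2.75
Sum = 79.28
Bonus: 79.28 + 1 = 80.28
80.28 is ≥ 80 and < 90 → B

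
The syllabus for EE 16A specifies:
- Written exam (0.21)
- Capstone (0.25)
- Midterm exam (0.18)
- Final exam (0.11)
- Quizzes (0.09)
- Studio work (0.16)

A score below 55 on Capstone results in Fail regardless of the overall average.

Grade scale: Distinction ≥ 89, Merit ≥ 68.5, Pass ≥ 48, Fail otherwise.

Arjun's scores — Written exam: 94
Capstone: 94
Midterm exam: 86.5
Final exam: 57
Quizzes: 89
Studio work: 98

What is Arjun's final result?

Capstone score 94 ≥ 55: minimum met.
Weighted total:
  Written exam 94 × 0.21 = 19.74
  Capstone 94 × 0.25 = 23.5
  Midterm exam 86.5 × 0.18 = 15.57
  Final exam 57 × 0.11 = 6.27
  Quizzes 89 × 0.09 = 8.01
  Studio work 98 × 0.16 = 15.68
Sum = 88.77
88.77 is ≥ 68.5 and < 89 → Merit

Merit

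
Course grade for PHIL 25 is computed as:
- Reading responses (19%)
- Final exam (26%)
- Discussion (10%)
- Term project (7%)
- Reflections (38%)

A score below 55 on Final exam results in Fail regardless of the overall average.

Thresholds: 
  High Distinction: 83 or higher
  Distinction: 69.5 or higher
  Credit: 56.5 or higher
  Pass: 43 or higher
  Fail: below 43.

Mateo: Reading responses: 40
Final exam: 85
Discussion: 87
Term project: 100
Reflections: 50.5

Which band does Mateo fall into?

Credit

Final exam score 85 ≥ 55: minimum met.
Weighted total:
  Reading responses 40 × 0.19 = 7.6
  Final exam 85 × 0.26 = 22.1
  Discussion 87 × 0.1 = 8.7
  Term project 100 × 0.07 = 7
  Reflections 50.5 × 0.38 = 19.19
Sum = 64.59
64.59 is ≥ 56.5 and < 69.5 → Credit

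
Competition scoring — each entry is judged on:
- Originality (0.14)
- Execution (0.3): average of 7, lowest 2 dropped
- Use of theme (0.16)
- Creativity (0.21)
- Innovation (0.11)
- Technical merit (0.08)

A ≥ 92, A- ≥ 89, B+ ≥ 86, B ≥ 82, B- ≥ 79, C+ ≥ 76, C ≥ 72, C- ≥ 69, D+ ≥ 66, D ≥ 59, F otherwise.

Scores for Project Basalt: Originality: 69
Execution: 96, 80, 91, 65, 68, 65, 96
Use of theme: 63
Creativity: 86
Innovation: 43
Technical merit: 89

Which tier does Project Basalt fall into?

Execution: drop 65, 65 → average of remaining 5 = 431/5 = 86.2
Weighted total:
  Originality 69 × 0.14 = 9.66
  Execution 86.2 × 0.3 = 25.86
  Use of theme 63 × 0.16 = 10.08
  Creativity 86 × 0.21 = 18.06
  Innovation 43 × 0.11 = 4.73
  Technical merit 89 × 0.08 = 7.12
Sum = 75.51
75.51 is ≥ 72 and < 76 → C

C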